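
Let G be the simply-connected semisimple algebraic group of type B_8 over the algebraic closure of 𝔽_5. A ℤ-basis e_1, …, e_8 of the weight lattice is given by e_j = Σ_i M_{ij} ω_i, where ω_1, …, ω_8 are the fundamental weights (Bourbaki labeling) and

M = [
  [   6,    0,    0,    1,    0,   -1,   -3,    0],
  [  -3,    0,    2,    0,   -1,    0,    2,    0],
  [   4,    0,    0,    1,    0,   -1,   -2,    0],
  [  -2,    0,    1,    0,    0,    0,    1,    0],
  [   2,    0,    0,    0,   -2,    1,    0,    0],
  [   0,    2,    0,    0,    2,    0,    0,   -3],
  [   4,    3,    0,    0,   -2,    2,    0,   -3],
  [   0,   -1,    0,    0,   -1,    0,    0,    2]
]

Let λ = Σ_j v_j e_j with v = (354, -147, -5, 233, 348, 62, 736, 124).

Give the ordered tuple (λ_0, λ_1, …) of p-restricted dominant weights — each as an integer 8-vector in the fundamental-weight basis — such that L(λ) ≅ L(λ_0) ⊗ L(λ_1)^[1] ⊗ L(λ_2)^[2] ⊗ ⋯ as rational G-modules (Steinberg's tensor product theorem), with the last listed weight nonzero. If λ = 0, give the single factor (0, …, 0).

((2, 2, 0, 3, 4, 0, 1, 2), (2, 0, 3, 4, 4, 1, 1, 4), (3, 2, 4, 0, 2, 1, 1, 1))

Change of basis e → ω: c = M·v where v = (354, -147, -5, 233, 348, 62, 736, 124):
  c_1 = (6)·(354) + (0)·(-147) + (0)·(-5) + (1)·(233) + (0)·(348) + (-1)·(62) + (-3)·(736) + (0)·(124) = 87
  c_2 = (-3)·(354) + (0)·(-147) + (2)·(-5) + (0)·(233) + (-1)·(348) + (0)·(62) + (2)·(736) + (0)·(124) = 52
  c_3 = (4)·(354) + (0)·(-147) + (0)·(-5) + (1)·(233) + (0)·(348) + (-1)·(62) + (-2)·(736) + (0)·(124) = 115
  c_4 = (-2)·(354) + (0)·(-147) + (1)·(-5) + (0)·(233) + (0)·(348) + (0)·(62) + (1)·(736) + (0)·(124) = 23
  c_5 = (2)·(354) + (0)·(-147) + (0)·(-5) + (0)·(233) + (-2)·(348) + (1)·(62) + (0)·(736) + (0)·(124) = 74
  c_6 = (0)·(354) + (2)·(-147) + (0)·(-5) + (0)·(233) + (2)·(348) + (0)·(62) + (0)·(736) + (-3)·(124) = 30
  c_7 = (4)·(354) + (3)·(-147) + (0)·(-5) + (0)·(233) + (-2)·(348) + (2)·(62) + (0)·(736) + (-3)·(124) = 31
  c_8 = (0)·(354) + (-1)·(-147) + (0)·(-5) + (0)·(233) + (-1)·(348) + (0)·(62) + (0)·(736) + (2)·(124) = 47
p = 5; digits c_i = Σ_j d_{ij}·5^j, 0 ≤ d_{ij} < 5:
  c_1 = 87 = 2·5^0 + 2·5^1 + 3·5^2
  c_2 = 52 = 2·5^0 + 0·5^1 + 2·5^2
  c_3 = 115 = 0·5^0 + 3·5^1 + 4·5^2
  c_4 = 23 = 3·5^0 + 4·5^1
  c_5 = 74 = 4·5^0 + 4·5^1 + 2·5^2
  c_6 = 30 = 0·5^0 + 1·5^1 + 1·5^2
  c_7 = 31 = 1·5^0 + 1·5^1 + 1·5^2
  c_8 = 47 = 2·5^0 + 4·5^1 + 1·5^2
Factor λ_0 = (2, 2, 0, 3, 4, 0, 1, 2)
Factor λ_1 = (2, 0, 3, 4, 4, 1, 1, 4)
Factor λ_2 = (3, 2, 4, 0, 2, 1, 1, 1)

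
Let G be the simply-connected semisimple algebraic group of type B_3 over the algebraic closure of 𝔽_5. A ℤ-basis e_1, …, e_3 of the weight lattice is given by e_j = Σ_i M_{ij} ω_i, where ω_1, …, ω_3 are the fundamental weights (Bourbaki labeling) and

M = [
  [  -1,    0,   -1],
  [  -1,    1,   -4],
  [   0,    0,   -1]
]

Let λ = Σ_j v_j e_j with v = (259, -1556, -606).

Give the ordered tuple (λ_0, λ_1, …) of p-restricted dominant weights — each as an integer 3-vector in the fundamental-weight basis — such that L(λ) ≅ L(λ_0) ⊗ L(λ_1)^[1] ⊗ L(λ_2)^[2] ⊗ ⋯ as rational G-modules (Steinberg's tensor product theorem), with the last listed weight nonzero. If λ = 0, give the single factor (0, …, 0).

((2, 4, 1), (4, 1, 1), (3, 4, 4), (2, 4, 4))

Change of basis e → ω: c = M·v where v = (259, -1556, -606):
  c_1 = (-1)·(259) + (0)·(-1556) + (-1)·(-606) = 347
  c_2 = (-1)·(259) + (1)·(-1556) + (-4)·(-606) = 609
  c_3 = (0)·(259) + (0)·(-1556) + (-1)·(-606) = 606
p = 5; digits c_i = Σ_j d_{ij}·5^j, 0 ≤ d_{ij} < 5:
  c_1 = 347 = 2·5^0 + 4·5^1 + 3·5^2 + 2·5^3
  c_2 = 609 = 4·5^0 + 1·5^1 + 4·5^2 + 4·5^3
  c_3 = 606 = 1·5^0 + 1·5^1 + 4·5^2 + 4·5^3
p-restricted factor λ_0 = (2, 4, 1)
p-restricted factor λ_1 = (4, 1, 1)
p-restricted factor λ_2 = (3, 4, 4)
p-restricted factor λ_3 = (2, 4, 4)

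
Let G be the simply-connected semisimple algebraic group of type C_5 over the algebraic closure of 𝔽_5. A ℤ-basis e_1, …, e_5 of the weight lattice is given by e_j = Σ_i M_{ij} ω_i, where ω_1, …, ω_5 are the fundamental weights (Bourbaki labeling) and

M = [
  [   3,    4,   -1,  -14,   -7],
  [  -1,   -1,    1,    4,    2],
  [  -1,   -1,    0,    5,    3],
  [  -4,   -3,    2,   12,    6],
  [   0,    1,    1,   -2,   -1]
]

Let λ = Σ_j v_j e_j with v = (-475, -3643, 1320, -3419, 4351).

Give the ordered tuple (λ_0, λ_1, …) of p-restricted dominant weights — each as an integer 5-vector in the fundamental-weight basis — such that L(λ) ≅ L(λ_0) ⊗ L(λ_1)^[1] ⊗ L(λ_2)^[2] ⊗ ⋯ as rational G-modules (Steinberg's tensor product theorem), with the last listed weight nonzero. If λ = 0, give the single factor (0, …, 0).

In the fundamental-weight basis, λ has coordinates c = M·v (v = (-475, -3643, 1320, -3419, 4351)):
  c_1 = (3)·(-475) + (4)·(-3643) + (-1)·(1320) + (-14)·(-3419) + (-7)·(4351) = 92
  c_2 = (-1)·(-475) + (-1)·(-3643) + 1·1320 + (4)·(-3419) + 2·4351 = 464
  c_3 = (-1)·(-475) + (-1)·(-3643) + 0·1320 + (5)·(-3419) + 3·4351 = 76
  c_4 = (-4)·(-475) + (-3)·(-3643) + 2·1320 + (12)·(-3419) + 6·4351 = 547
  c_5 = (0)·(-475) + (1)·(-3643) + 1·1320 + (-2)·(-3419) + (-1)·(4351) = 164
Expand coordinatewise in base 5:
  c_1 = 92 = 2·5^0 + 3·5^1 + 3·5^2
  c_2 = 464 = 4·5^0 + 2·5^1 + 3·5^2 + 3·5^3
  c_3 = 76 = 1·5^0 + 0·5^1 + 3·5^2
  c_4 = 547 = 2·5^0 + 4·5^1 + 1·5^2 + 4·5^3
  c_5 = 164 = 4·5^0 + 2·5^1 + 1·5^2 + 1·5^3
Factor λ_0 = (2, 4, 1, 2, 4)
Factor λ_1 = (3, 2, 0, 4, 2)
Factor λ_2 = (3, 3, 3, 1, 1)
Factor λ_3 = (0, 3, 0, 4, 1)

((2, 4, 1, 2, 4), (3, 2, 0, 4, 2), (3, 3, 3, 1, 1), (0, 3, 0, 4, 1))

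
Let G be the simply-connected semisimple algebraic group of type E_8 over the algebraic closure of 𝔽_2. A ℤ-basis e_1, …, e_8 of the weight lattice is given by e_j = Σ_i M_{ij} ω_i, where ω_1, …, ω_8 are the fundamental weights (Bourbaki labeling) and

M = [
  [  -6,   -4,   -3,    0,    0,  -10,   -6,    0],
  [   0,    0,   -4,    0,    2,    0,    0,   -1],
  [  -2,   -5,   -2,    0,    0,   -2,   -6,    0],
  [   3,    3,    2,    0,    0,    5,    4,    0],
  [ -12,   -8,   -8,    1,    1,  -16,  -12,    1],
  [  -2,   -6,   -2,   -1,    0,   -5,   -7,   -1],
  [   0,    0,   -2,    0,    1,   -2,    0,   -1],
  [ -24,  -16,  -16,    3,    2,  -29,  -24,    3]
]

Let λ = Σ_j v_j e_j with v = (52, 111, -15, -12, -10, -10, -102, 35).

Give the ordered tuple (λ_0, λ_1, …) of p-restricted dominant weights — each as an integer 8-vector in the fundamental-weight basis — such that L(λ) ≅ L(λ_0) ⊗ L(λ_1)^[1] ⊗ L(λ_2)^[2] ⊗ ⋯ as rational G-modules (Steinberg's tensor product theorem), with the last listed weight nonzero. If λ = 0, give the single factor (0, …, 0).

Converting to the ω-basis (c_i = row i of M dotted with v = (52, 111, -15, -12, -10, -10, -102, 35)):
  c_1 = (-6)·(52) + (-4)·(111) + (-3)·(-15) + (0)·(-12) + (0)·(-10) + (-10)·(-10) + (-6)·(-102) + (0)·(35) = 1
  c_2 = (0)·(52) + (0)·(111) + (-4)·(-15) + (0)·(-12) + (2)·(-10) + (0)·(-10) + (0)·(-102) + (-1)·(35) = 5
  c_3 = (-2)·(52) + (-5)·(111) + (-2)·(-15) + (0)·(-12) + (0)·(-10) + (-2)·(-10) + (-6)·(-102) + (0)·(35) = 3
  c_4 = (3)·(52) + (3)·(111) + (2)·(-15) + (0)·(-12) + (0)·(-10) + (5)·(-10) + (4)·(-102) + (0)·(35) = 1
  c_5 = (-12)·(52) + (-8)·(111) + (-8)·(-15) + (1)·(-12) + (1)·(-10) + (-16)·(-10) + (-12)·(-102) + (1)·(35) = 5
  c_6 = (-2)·(52) + (-6)·(111) + (-2)·(-15) + (-1)·(-12) + (0)·(-10) + (-5)·(-10) + (-7)·(-102) + (-1)·(35) = 1
  c_7 = (0)·(52) + (0)·(111) + (-2)·(-15) + (0)·(-12) + (1)·(-10) + (-2)·(-10) + (0)·(-102) + (-1)·(35) = 5
  c_8 = (-24)·(52) + (-16)·(111) + (-16)·(-15) + (3)·(-12) + (2)·(-10) + (-29)·(-10) + (-24)·(-102) + (3)·(35) = 3
Expand coordinatewise in base 2:
  c_1 = 1 = 1·2^0
  c_2 = 5 = 1·2^0 + 0·2^1 + 1·2^2
  c_3 = 3 = 1·2^0 + 1·2^1
  c_4 = 1 = 1·2^0
  c_5 = 5 = 1·2^0 + 0·2^1 + 1·2^2
  c_6 = 1 = 1·2^0
  c_7 = 5 = 1·2^0 + 0·2^1 + 1·2^2
  c_8 = 3 = 1·2^0 + 1·2^1
Factor λ_0 = (1, 1, 1, 1, 1, 1, 1, 1)
Factor λ_1 = (0, 0, 1, 0, 0, 0, 0, 1)
Factor λ_2 = (0, 1, 0, 0, 1, 0, 1, 0)

((1, 1, 1, 1, 1, 1, 1, 1), (0, 0, 1, 0, 0, 0, 0, 1), (0, 1, 0, 0, 1, 0, 1, 0))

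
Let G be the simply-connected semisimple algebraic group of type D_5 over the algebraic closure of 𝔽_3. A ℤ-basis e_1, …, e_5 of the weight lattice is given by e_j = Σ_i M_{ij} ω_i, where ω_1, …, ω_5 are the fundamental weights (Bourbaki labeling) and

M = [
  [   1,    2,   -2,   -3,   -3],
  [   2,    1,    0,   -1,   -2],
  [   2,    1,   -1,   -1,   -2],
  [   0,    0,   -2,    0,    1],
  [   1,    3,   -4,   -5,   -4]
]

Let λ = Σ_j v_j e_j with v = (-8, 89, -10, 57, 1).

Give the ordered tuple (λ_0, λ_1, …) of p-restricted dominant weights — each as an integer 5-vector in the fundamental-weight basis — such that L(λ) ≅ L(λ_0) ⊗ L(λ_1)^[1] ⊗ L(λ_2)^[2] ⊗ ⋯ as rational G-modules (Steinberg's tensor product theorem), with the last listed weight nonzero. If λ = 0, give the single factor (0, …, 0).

Converting to the ω-basis (c_i = row i of M dotted with v = (-8, 89, -10, 57, 1)):
  c_1 = (1)·(-8) + (2)·(89) + (-2)·(-10) + (-3)·(57) + (-3)·(1) = 16
  c_2 = (2)·(-8) + (1)·(89) + (0)·(-10) + (-1)·(57) + (-2)·(1) = 14
  c_3 = (2)·(-8) + (1)·(89) + (-1)·(-10) + (-1)·(57) + (-2)·(1) = 24
  c_4 = (0)·(-8) + (0)·(89) + (-2)·(-10) + (0)·(57) + (1)·(1) = 21
  c_5 = (1)·(-8) + (3)·(89) + (-4)·(-10) + (-5)·(57) + (-4)·(1) = 10
Base-3 expansion of each c_i:
  c_1 = 16 = 1·3^0 + 2·3^1 + 1·3^2
  c_2 = 14 = 2·3^0 + 1·3^1 + 1·3^2
  c_3 = 24 = 0·3^0 + 2·3^1 + 2·3^2
  c_4 = 21 = 0·3^0 + 1·3^1 + 2·3^2
  c_5 = 10 = 1·3^0 + 0·3^1 + 1·3^2
λ_0 = (1, 2, 0, 0, 1)
λ_1 = (2, 1, 2, 1, 0)
λ_2 = (1, 1, 2, 2, 1)

((1, 2, 0, 0, 1), (2, 1, 2, 1, 0), (1, 1, 2, 2, 1))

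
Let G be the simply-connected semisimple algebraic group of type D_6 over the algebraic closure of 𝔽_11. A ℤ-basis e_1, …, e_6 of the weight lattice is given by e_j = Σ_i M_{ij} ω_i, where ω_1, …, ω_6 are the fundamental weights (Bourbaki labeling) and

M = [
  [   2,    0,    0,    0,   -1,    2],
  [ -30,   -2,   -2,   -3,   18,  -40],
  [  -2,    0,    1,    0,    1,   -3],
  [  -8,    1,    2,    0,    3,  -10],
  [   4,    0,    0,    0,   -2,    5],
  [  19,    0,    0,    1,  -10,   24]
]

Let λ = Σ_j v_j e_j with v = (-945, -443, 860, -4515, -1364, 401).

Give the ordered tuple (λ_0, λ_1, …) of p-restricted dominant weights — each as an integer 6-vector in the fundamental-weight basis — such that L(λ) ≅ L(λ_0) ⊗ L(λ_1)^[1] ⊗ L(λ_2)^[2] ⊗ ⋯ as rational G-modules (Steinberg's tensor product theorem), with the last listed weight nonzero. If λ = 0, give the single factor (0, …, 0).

((1, 7, 7, 9, 7, 2), (3, 9, 5, 0, 9, 6), (2, 3, 1, 6, 7, 6))

Converting to the ω-basis (c_i = row i of M dotted with v = (-945, -443, 860, -4515, -1364, 401)):
  c_1 = 2*-945 + 0*-443 + 0*860 + 0*-4515 + -1*-1364 + 2*401 = 276
  c_2 = -30*-945 + -2*-443 + -2*860 + -3*-4515 + 18*-1364 + -40*401 = 469
  c_3 = -2*-945 + 0*-443 + 1*860 + 0*-4515 + 1*-1364 + -3*401 = 183
  c_4 = -8*-945 + 1*-443 + 2*860 + 0*-4515 + 3*-1364 + -10*401 = 735
  c_5 = 4*-945 + 0*-443 + 0*860 + 0*-4515 + -2*-1364 + 5*401 = 953
  c_6 = 19*-945 + 0*-443 + 0*860 + 1*-4515 + -10*-1364 + 24*401 = 794
Base-11 expansion of each c_i:
  c_1 = 276 = 1·11^0 + 3·11^1 + 2·11^2
  c_2 = 469 = 7·11^0 + 9·11^1 + 3·11^2
  c_3 = 183 = 7·11^0 + 5·11^1 + 1·11^2
  c_4 = 735 = 9·11^0 + 0·11^1 + 6·11^2
  c_5 = 953 = 7·11^0 + 9·11^1 + 7·11^2
  c_6 = 794 = 2·11^0 + 6·11^1 + 6·11^2
p-restricted factor λ_0 = (1, 7, 7, 9, 7, 2)
p-restricted factor λ_1 = (3, 9, 5, 0, 9, 6)
p-restricted factor λ_2 = (2, 3, 1, 6, 7, 6)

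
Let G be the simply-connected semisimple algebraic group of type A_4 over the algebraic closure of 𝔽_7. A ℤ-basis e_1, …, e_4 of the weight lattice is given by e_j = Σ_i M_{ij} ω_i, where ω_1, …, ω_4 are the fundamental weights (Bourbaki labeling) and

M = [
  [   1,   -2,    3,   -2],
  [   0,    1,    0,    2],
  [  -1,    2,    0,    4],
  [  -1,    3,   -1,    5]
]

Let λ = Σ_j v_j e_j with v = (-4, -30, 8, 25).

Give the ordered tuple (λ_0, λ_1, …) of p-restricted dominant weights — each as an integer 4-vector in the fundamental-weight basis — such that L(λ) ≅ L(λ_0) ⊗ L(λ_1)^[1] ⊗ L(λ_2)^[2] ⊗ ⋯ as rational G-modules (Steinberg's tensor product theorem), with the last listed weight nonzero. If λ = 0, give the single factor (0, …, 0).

((2, 6, 2, 3), (4, 2, 6, 4))

Compute c_i = Σ_j M_{ij} v_j with v = (-4, -30, 8, 25):
  c_1 = (1)·(-4) + (-2)·(-30) + (3)·(8) + (-2)·(25) = 30
  c_2 = (0)·(-4) + (1)·(-30) + (0)·(8) + (2)·(25) = 20
  c_3 = (-1)·(-4) + (2)·(-30) + (0)·(8) + (4)·(25) = 44
  c_4 = (-1)·(-4) + (3)·(-30) + (-1)·(8) + (5)·(25) = 31
Base-7 expansion of each c_i:
  c_1 = 30 = 2·7^0 + 4·7^1
  c_2 = 20 = 6·7^0 + 2·7^1
  c_3 = 44 = 2·7^0 + 6·7^1
  c_4 = 31 = 3·7^0 + 4·7^1
λ_0 = (2, 6, 2, 3)
λ_1 = (4, 2, 6, 4)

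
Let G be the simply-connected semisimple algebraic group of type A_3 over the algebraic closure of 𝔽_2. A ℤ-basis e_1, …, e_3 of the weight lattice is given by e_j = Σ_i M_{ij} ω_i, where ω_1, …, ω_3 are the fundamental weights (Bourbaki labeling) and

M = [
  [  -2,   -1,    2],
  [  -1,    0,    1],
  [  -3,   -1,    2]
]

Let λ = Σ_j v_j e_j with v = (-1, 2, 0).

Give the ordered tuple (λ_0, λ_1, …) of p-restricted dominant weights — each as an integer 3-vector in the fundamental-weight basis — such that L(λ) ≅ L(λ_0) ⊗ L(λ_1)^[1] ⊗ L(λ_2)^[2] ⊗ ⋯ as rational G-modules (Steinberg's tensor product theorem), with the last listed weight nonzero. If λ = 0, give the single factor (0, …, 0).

((0, 1, 1),)

Compute c_i = Σ_j M_{ij} v_j with v = (-1, 2, 0):
  c_1 = (-2)·(-1) + (-1)·(2) + 2·0 = 0
  c_2 = (-1)·(-1) + 0·2 + 1·0 = 1
  c_3 = (-3)·(-1) + (-1)·(2) + 2·0 = 1
p = 2; digits c_i = Σ_j d_{ij}·2^j, 0 ≤ d_{ij} < 2:
  c_1 = 0
  c_2 = 1 = 1·2^0
  c_3 = 1 = 1·2^0
Factor λ_0 = (0, 1, 1)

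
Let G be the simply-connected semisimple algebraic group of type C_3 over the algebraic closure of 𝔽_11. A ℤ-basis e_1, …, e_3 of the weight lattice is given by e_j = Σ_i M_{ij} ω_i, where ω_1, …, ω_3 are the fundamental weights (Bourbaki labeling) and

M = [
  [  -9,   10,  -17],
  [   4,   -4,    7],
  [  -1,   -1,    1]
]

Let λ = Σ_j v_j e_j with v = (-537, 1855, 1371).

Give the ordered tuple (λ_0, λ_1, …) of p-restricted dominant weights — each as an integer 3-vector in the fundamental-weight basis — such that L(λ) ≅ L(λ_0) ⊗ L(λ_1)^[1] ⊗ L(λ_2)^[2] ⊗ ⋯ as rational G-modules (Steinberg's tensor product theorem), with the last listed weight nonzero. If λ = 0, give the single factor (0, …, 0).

Change of basis e → ω: c = M·v where v = (-537, 1855, 1371):
  c_1 = -9*-537 + 10*1855 + -17*1371 = 76
  c_2 = 4*-537 + -4*1855 + 7*1371 = 29
  c_3 = -1*-537 + -1*1855 + 1*1371 = 53
Writing each c_i in base p = 11:
  c_1 = 76 = 10·11^0 + 6·11^1
  c_2 = 29 = 7·11^0 + 2·11^1
  c_3 = 53 = 9·11^0 + 4·11^1
p-restricted factor λ_0 = (10, 7, 9)
p-restricted factor λ_1 = (6, 2, 4)

((10, 7, 9), (6, 2, 4))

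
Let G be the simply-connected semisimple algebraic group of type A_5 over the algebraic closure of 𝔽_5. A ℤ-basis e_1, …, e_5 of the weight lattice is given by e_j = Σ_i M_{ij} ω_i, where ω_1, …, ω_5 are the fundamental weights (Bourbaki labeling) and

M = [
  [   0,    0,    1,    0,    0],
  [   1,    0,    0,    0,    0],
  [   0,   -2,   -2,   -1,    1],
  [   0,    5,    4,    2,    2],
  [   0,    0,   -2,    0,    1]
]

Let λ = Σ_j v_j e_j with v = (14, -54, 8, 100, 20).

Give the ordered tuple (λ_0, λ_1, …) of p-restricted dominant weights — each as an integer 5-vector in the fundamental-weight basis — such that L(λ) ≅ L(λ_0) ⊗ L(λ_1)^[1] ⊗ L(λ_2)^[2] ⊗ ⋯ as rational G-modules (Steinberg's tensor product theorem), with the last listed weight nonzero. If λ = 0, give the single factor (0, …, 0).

((3, 4, 2, 2, 4), (1, 2, 2, 0, 0))

Converting to the ω-basis (c_i = row i of M dotted with v = (14, -54, 8, 100, 20)):
  c_1 = 0*14 + 0*-54 + 1*8 + 0*100 + 0*20 = 8
  c_2 = 1*14 + 0*-54 + 0*8 + 0*100 + 0*20 = 14
  c_3 = 0*14 + -2*-54 + -2*8 + -1*100 + 1*20 = 12
  c_4 = 0*14 + 5*-54 + 4*8 + 2*100 + 2*20 = 2
  c_5 = 0*14 + 0*-54 + -2*8 + 0*100 + 1*20 = 4
p = 5; digits c_i = Σ_j d_{ij}·5^j, 0 ≤ d_{ij} < 5:
  c_1 = 8 = 3·5^0 + 1·5^1
  c_2 = 14 = 4·5^0 + 2·5^1
  c_3 = 12 = 2·5^0 + 2·5^1
  c_4 = 2 = 2·5^0
  c_5 = 4 = 4·5^0
λ_0 = (3, 4, 2, 2, 4)
λ_1 = (1, 2, 2, 0, 0)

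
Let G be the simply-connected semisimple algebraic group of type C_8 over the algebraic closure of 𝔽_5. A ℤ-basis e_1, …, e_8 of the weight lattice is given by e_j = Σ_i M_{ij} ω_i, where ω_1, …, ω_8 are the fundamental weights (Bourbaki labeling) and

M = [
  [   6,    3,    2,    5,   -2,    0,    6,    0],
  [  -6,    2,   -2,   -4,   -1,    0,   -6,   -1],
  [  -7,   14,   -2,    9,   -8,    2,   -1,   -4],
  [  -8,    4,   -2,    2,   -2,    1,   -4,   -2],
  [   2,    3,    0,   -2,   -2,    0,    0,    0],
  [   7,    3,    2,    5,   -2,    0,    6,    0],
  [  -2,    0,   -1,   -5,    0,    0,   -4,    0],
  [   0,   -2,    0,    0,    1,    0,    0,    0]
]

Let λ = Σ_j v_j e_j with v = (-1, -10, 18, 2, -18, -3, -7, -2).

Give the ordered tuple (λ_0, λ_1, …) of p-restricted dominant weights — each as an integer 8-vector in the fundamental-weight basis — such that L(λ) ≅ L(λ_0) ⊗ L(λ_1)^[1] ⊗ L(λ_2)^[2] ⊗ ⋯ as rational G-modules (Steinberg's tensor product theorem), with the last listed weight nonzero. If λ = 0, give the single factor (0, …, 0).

Compute c_i = Σ_j M_{ij} v_j with v = (-1, -10, 18, 2, -18, -3, -7, -2):
  c_1 = 6*-1 + 3*-10 + 2*18 + 5*2 + -2*-18 + 0*-3 + 6*-7 + 0*-2 = 4
  c_2 = -6*-1 + 2*-10 + -2*18 + -4*2 + -1*-18 + 0*-3 + -6*-7 + -1*-2 = 4
  c_3 = -7*-1 + 14*-10 + -2*18 + 9*2 + -8*-18 + 2*-3 + -1*-7 + -4*-2 = 2
  c_4 = -8*-1 + 4*-10 + -2*18 + 2*2 + -2*-18 + 1*-3 + -4*-7 + -2*-2 = 1
  c_5 = 2*-1 + 3*-10 + 0*18 + -2*2 + -2*-18 + 0*-3 + 0*-7 + 0*-2 = 0
  c_6 = 7*-1 + 3*-10 + 2*18 + 5*2 + -2*-18 + 0*-3 + 6*-7 + 0*-2 = 3
  c_7 = -2*-1 + 0*-10 + -1*18 + -5*2 + 0*-18 + 0*-3 + -4*-7 + 0*-2 = 2
  c_8 = 0*-1 + -2*-10 + 0*18 + 0*2 + 1*-18 + 0*-3 + 0*-7 + 0*-2 = 2
Base-5 expansion of each c_i:
  c_1 = 4 = 4·5^0
  c_2 = 4 = 4·5^0
  c_3 = 2 = 2·5^0
  c_4 = 1 = 1·5^0
  c_5 = 0
  c_6 = 3 = 3·5^0
  c_7 = 2 = 2·5^0
  c_8 = 2 = 2·5^0
Factor λ_0 = (4, 4, 2, 1, 0, 3, 2, 2)

((4, 4, 2, 1, 0, 3, 2, 2),)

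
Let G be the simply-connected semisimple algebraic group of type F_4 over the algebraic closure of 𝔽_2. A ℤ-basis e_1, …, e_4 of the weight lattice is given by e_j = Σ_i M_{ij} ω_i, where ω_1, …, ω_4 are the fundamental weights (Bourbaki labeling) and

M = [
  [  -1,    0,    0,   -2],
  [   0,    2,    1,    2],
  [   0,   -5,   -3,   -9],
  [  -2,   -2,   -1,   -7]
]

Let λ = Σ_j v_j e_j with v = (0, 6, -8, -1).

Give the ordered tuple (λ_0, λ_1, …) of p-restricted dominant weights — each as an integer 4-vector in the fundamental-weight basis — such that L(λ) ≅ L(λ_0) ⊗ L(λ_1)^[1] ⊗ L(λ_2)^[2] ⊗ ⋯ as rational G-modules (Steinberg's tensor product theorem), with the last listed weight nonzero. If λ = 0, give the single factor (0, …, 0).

((0, 0, 1, 1), (1, 1, 1, 1))

Converting to the ω-basis (c_i = row i of M dotted with v = (0, 6, -8, -1)):
  c_1 = (-1)·(0) + (0)·(6) + (0)·(-8) + (-2)·(-1) = 2
  c_2 = (0)·(0) + (2)·(6) + (1)·(-8) + (2)·(-1) = 2
  c_3 = (0)·(0) + (-5)·(6) + (-3)·(-8) + (-9)·(-1) = 3
  c_4 = (-2)·(0) + (-2)·(6) + (-1)·(-8) + (-7)·(-1) = 3
Base-2 expansion of each c_i:
  c_1 = 2 = 0·2^0 + 1·2^1
  c_2 = 2 = 0·2^0 + 1·2^1
  c_3 = 3 = 1·2^0 + 1·2^1
  c_4 = 3 = 1·2^0 + 1·2^1
λ_0 = (0, 0, 1, 1)
λ_1 = (1, 1, 1, 1)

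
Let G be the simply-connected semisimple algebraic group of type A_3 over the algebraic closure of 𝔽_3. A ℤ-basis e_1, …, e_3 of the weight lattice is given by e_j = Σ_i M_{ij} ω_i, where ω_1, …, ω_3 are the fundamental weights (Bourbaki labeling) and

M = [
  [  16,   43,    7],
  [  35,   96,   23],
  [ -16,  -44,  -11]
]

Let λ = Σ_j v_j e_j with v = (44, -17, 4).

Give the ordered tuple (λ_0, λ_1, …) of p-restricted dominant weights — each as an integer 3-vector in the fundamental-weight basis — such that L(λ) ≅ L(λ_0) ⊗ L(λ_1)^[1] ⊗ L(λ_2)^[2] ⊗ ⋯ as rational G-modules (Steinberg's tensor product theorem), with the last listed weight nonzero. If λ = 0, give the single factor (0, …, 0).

((1, 0, 0),)

Converting to the ω-basis (c_i = row i of M dotted with v = (44, -17, 4)):
  c_1 = 16*44 + 43*-17 + 7*4 = 1
  c_2 = 35*44 + 96*-17 + 23*4 = 0
  c_3 = -16*44 + -44*-17 + -11*4 = 0
Expand coordinatewise in base 3:
  c_1 = 1 = 1·3^0
  c_2 = 0
  c_3 = 0
Factor λ_0 = (1, 0, 0)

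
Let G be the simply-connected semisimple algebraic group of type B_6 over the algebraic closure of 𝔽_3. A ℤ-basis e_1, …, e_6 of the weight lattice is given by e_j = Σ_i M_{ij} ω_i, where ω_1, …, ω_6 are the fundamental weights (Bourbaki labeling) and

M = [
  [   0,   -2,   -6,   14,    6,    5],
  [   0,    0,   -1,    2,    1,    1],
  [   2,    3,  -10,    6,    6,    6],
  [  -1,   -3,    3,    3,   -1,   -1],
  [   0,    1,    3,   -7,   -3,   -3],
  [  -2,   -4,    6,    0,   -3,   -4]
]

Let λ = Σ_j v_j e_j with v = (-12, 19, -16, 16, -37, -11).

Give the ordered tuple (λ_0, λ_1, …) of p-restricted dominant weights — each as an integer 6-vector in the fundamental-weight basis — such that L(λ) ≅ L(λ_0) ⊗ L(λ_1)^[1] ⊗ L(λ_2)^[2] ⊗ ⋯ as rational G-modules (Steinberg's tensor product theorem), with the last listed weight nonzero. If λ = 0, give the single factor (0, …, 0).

((2, 0, 1, 0, 0, 1), (1, 0, 0, 1, 1, 2))

ω-coordinates c = M·v, v = (-12, 19, -16, 16, -37, -11):
  c_1 = (0)·(-12) + (-2)·(19) + (-6)·(-16) + 14·16 + (6)·(-37) + (5)·(-11) = 5
  c_2 = (0)·(-12) + 0·19 + (-1)·(-16) + 2·16 + (1)·(-37) + (1)·(-11) = 0
  c_3 = (2)·(-12) + 3·19 + (-10)·(-16) + 6·16 + (6)·(-37) + (6)·(-11) = 1
  c_4 = (-1)·(-12) + (-3)·(19) + (3)·(-16) + 3·16 + (-1)·(-37) + (-1)·(-11) = 3
  c_5 = (0)·(-12) + 1·19 + (3)·(-16) + (-7)·(16) + (-3)·(-37) + (-3)·(-11) = 3
  c_6 = (-2)·(-12) + (-4)·(19) + (6)·(-16) + 0·16 + (-3)·(-37) + (-4)·(-11) = 7
p = 3; digits c_i = Σ_j d_{ij}·3^j, 0 ≤ d_{ij} < 3:
  c_1 = 5 = 2·3^0 + 1·3^1
  c_2 = 0
  c_3 = 1 = 1·3^0
  c_4 = 3 = 0·3^0 + 1·3^1
  c_5 = 3 = 0·3^0 + 1·3^1
  c_6 = 7 = 1·3^0 + 2·3^1
p-restricted factor λ_0 = (2, 0, 1, 0, 0, 1)
p-restricted factor λ_1 = (1, 0, 0, 1, 1, 2)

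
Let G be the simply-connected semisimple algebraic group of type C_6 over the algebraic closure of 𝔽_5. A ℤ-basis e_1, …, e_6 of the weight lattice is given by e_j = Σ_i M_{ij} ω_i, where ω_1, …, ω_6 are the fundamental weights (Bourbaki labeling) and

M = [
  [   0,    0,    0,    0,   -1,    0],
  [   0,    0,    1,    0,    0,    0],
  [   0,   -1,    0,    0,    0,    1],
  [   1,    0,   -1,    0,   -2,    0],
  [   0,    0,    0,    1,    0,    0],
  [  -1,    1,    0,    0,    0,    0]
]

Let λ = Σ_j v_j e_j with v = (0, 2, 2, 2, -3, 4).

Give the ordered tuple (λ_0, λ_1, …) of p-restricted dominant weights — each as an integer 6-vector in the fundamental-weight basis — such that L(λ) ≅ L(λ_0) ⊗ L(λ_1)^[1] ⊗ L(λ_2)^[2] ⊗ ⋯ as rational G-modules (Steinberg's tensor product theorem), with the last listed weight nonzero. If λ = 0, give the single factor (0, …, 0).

((3, 2, 2, 4, 2, 2),)

In the fundamental-weight basis, λ has coordinates c = M·v (v = (0, 2, 2, 2, -3, 4)):
  c_1 = (0)·(0) + (0)·(2) + (0)·(2) + (0)·(2) + (-1)·(-3) + (0)·(4) = 3
  c_2 = (0)·(0) + (0)·(2) + (1)·(2) + (0)·(2) + (0)·(-3) + (0)·(4) = 2
  c_3 = (0)·(0) + (-1)·(2) + (0)·(2) + (0)·(2) + (0)·(-3) + (1)·(4) = 2
  c_4 = (1)·(0) + (0)·(2) + (-1)·(2) + (0)·(2) + (-2)·(-3) + (0)·(4) = 4
  c_5 = (0)·(0) + (0)·(2) + (0)·(2) + (1)·(2) + (0)·(-3) + (0)·(4) = 2
  c_6 = (-1)·(0) + (1)·(2) + (0)·(2) + (0)·(2) + (0)·(-3) + (0)·(4) = 2
Base-5 expansion of each c_i:
  c_1 = 3 = 3·5^0
  c_2 = 2 = 2·5^0
  c_3 = 2 = 2·5^0
  c_4 = 4 = 4·5^0
  c_5 = 2 = 2·5^0
  c_6 = 2 = 2·5^0
p-restricted factor λ_0 = (3, 2, 2, 4, 2, 2)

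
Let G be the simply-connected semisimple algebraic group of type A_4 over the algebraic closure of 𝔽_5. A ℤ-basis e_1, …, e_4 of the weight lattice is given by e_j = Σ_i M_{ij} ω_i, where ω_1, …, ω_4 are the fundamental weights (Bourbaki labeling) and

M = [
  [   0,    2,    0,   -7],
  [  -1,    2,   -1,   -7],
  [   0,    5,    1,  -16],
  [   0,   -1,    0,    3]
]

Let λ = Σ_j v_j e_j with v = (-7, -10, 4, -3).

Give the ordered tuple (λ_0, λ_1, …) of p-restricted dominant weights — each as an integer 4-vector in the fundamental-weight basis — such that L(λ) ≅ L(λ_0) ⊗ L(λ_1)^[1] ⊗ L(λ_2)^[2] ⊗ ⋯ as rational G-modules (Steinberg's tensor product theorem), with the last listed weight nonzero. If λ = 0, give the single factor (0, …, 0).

Compute c_i = Σ_j M_{ij} v_j with v = (-7, -10, 4, -3):
  c_1 = (0)·(-7) + (2)·(-10) + 0·4 + (-7)·(-3) = 1
  c_2 = (-1)·(-7) + (2)·(-10) + (-1)·(4) + (-7)·(-3) = 4
  c_3 = (0)·(-7) + (5)·(-10) + 1·4 + (-16)·(-3) = 2
  c_4 = (0)·(-7) + (-1)·(-10) + 0·4 + (3)·(-3) = 1
Writing each c_i in base p = 5:
  c_1 = 1 = 1·5^0
  c_2 = 4 = 4·5^0
  c_3 = 2 = 2·5^0
  c_4 = 1 = 1·5^0
λ_0 = (1, 4, 2, 1)

((1, 4, 2, 1),)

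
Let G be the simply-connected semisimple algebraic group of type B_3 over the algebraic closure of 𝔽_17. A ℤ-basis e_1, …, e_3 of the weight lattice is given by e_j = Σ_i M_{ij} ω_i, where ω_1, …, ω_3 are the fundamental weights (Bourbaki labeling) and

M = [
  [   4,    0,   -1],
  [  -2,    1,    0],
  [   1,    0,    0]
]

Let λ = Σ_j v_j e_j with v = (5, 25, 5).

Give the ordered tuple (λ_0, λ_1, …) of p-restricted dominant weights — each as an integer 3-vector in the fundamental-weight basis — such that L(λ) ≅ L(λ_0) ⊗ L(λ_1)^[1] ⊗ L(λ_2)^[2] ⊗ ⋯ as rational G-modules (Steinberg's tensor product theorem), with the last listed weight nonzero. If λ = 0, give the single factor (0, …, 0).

((15, 15, 5),)

ω-coordinates c = M·v, v = (5, 25, 5):
  c_1 = (4)·(5) + (0)·(25) + (-1)·(5) = 15
  c_2 = (-2)·(5) + (1)·(25) + (0)·(5) = 15
  c_3 = (1)·(5) + (0)·(25) + (0)·(5) = 5
Writing each c_i in base p = 17:
  c_1 = 15 = 15·17^0
  c_2 = 15 = 15·17^0
  c_3 = 5 = 5·17^0
Factor λ_0 = (15, 15, 5)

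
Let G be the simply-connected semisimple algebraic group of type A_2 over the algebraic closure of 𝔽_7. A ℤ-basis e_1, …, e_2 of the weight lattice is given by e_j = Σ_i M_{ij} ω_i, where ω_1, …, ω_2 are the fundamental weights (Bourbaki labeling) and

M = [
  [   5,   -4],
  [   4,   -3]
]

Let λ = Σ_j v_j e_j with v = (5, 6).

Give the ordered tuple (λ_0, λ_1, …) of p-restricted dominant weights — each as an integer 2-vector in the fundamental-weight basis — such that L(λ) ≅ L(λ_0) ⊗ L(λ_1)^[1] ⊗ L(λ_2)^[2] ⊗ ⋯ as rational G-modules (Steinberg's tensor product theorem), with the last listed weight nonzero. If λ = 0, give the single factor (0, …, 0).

In the fundamental-weight basis, λ has coordinates c = M·v (v = (5, 6)):
  c_1 = 5·5 + (-4)·(6) = 1
  c_2 = 4·5 + (-3)·(6) = 2
Writing each c_i in base p = 7:
  c_1 = 1 = 1·7^0
  c_2 = 2 = 2·7^0
λ_0 = (1, 2)

((1, 2),)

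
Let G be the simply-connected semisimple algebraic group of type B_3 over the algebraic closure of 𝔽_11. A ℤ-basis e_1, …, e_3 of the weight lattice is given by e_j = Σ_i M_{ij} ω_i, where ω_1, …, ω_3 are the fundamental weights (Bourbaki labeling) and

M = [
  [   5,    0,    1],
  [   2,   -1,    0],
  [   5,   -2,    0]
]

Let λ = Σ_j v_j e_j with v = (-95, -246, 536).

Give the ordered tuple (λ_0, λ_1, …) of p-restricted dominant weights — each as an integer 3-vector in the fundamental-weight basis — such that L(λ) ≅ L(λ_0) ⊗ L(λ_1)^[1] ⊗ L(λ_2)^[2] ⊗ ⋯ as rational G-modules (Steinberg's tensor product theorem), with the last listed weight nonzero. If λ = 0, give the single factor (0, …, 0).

Compute c_i = Σ_j M_{ij} v_j with v = (-95, -246, 536):
  c_1 = 5*-95 + 0*-246 + 1*536 = 61
  c_2 = 2*-95 + -1*-246 + 0*536 = 56
  c_3 = 5*-95 + -2*-246 + 0*536 = 17
Expand coordinatewise in base 11:
  c_1 = 61 = 6·11^0 + 5·11^1
  c_2 = 56 = 1·11^0 + 5·11^1
  c_3 = 17 = 6·11^0 + 1·11^1
p-restricted factor λ_0 = (6, 1, 6)
p-restricted factor λ_1 = (5, 5, 1)

((6, 1, 6), (5, 5, 1))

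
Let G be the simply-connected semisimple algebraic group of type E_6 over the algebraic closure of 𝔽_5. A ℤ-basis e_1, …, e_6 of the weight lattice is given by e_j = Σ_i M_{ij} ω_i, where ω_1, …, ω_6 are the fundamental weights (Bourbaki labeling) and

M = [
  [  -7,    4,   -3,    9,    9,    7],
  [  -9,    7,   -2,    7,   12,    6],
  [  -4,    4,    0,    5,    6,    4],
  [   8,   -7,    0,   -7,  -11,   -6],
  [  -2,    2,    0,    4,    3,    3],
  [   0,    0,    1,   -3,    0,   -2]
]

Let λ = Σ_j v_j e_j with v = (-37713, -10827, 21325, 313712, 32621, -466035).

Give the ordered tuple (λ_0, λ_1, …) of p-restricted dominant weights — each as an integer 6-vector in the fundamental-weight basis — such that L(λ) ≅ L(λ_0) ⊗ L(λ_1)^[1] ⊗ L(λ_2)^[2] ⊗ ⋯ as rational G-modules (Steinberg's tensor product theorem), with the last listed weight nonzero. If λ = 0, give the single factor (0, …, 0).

Change of basis e → ω: c = M·v where v = (-37713, -10827, 21325, 313712, 32621, -466035):
  c_1 = (-7)·(-37713) + (4)·(-10827) + (-3)·(21325) + (9)·(313712) + (9)·(32621) + (7)·(-466035) = 11460
  c_2 = (-9)·(-37713) + (7)·(-10827) + (-2)·(21325) + (7)·(313712) + (12)·(32621) + (6)·(-466035) = 12204
  c_3 = (-4)·(-37713) + (4)·(-10827) + (0)·(21325) + (5)·(313712) + (6)·(32621) + (4)·(-466035) = 7690
  c_4 = (8)·(-37713) + (-7)·(-10827) + (0)·(21325) + (-7)·(313712) + (-11)·(32621) + (-6)·(-466035) = 15480
  c_5 = (-2)·(-37713) + (2)·(-10827) + (0)·(21325) + (4)·(313712) + (3)·(32621) + (3)·(-466035) = 8378
  c_6 = (0)·(-37713) + (0)·(-10827) + (1)·(21325) + (-3)·(313712) + (0)·(32621) + (-2)·(-466035) = 12259
p = 5; digits c_i = Σ_j d_{ij}·5^j, 0 ≤ d_{ij} < 5:
  c_1 = 11460 = 0·5^0 + 2·5^1 + 3·5^2 + 1·5^3 + 3·5^4 + 3·5^5
  c_2 = 12204 = 4·5^0 + 0·5^1 + 3·5^2 + 2·5^3 + 4·5^4 + 3·5^5
  c_3 = 7690 = 0·5^0 + 3·5^1 + 2·5^2 + 1·5^3 + 2·5^4 + 2·5^5
  c_4 = 15480 = 0·5^0 + 1·5^1 + 4·5^2 + 3·5^3 + 4·5^4 + 4·5^5
  c_5 = 8378 = 3·5^0 + 0·5^1 + 0·5^2 + 2·5^3 + 3·5^4 + 2·5^5
  c_6 = 12259 = 4·5^0 + 1·5^1 + 0·5^2 + 3·5^3 + 4·5^4 + 3·5^5
λ_0 = (0, 4, 0, 0, 3, 4)
λ_1 = (2, 0, 3, 1, 0, 1)
λ_2 = (3, 3, 2, 4, 0, 0)
λ_3 = (1, 2, 1, 3, 2, 3)
λ_4 = (3, 4, 2, 4, 3, 4)
λ_5 = (3, 3, 2, 4, 2, 3)

((0, 4, 0, 0, 3, 4), (2, 0, 3, 1, 0, 1), (3, 3, 2, 4, 0, 0), (1, 2, 1, 3, 2, 3), (3, 4, 2, 4, 3, 4), (3, 3, 2, 4, 2, 3))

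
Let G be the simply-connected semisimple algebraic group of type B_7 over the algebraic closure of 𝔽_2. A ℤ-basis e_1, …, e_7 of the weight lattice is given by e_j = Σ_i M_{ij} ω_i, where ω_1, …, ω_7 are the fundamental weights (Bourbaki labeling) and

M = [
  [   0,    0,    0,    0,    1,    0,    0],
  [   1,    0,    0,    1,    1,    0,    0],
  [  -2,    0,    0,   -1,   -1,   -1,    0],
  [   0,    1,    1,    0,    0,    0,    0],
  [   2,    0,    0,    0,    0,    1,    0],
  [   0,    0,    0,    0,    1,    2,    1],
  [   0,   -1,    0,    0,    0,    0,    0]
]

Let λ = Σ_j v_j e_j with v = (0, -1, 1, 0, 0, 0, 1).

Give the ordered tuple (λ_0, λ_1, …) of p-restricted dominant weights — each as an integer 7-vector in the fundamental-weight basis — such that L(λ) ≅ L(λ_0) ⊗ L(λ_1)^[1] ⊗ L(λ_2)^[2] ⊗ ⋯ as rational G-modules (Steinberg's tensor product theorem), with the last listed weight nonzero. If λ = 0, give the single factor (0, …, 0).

In the fundamental-weight basis, λ has coordinates c = M·v (v = (0, -1, 1, 0, 0, 0, 1)):
  c_1 = 0*0 + 0*-1 + 0*1 + 0*0 + 1*0 + 0*0 + 0*1 = 0
  c_2 = 1*0 + 0*-1 + 0*1 + 1*0 + 1*0 + 0*0 + 0*1 = 0
  c_3 = -2*0 + 0*-1 + 0*1 + -1*0 + -1*0 + -1*0 + 0*1 = 0
  c_4 = 0*0 + 1*-1 + 1*1 + 0*0 + 0*0 + 0*0 + 0*1 = 0
  c_5 = 2*0 + 0*-1 + 0*1 + 0*0 + 0*0 + 1*0 + 0*1 = 0
  c_6 = 0*0 + 0*-1 + 0*1 + 0*0 + 1*0 + 2*0 + 1*1 = 1
  c_7 = 0*0 + -1*-1 + 0*1 + 0*0 + 0*0 + 0*0 + 0*1 = 1
Base-2 expansion of each c_i:
  c_1 = 0
  c_2 = 0
  c_3 = 0
  c_4 = 0
  c_5 = 0
  c_6 = 1 = 1·2^0
  c_7 = 1 = 1·2^0
λ_0 = (0, 0, 0, 0, 0, 1, 1)

((0, 0, 0, 0, 0, 1, 1),)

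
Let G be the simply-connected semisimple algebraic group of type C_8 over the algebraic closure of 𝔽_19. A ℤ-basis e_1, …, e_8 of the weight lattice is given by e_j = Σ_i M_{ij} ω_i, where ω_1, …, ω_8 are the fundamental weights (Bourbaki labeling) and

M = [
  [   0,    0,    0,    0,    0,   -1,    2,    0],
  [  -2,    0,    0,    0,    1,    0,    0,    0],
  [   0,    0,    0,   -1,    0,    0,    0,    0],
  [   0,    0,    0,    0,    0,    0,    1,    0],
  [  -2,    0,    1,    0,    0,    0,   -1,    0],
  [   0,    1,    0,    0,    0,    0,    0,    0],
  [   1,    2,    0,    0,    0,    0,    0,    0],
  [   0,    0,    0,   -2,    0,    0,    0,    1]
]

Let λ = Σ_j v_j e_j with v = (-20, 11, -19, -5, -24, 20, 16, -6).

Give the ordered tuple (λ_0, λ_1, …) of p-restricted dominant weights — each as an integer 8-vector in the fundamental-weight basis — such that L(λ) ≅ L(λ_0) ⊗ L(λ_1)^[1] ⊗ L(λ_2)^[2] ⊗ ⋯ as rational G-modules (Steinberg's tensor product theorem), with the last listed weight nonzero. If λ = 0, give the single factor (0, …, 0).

ω-coordinates c = M·v, v = (-20, 11, -19, -5, -24, 20, 16, -6):
  c_1 = (0)·(-20) + 0·11 + (0)·(-19) + (0)·(-5) + (0)·(-24) + (-1)·(20) + 2·16 + (0)·(-6) = 12
  c_2 = (-2)·(-20) + 0·11 + (0)·(-19) + (0)·(-5) + (1)·(-24) + 0·20 + 0·16 + (0)·(-6) = 16
  c_3 = (0)·(-20) + 0·11 + (0)·(-19) + (-1)·(-5) + (0)·(-24) + 0·20 + 0·16 + (0)·(-6) = 5
  c_4 = (0)·(-20) + 0·11 + (0)·(-19) + (0)·(-5) + (0)·(-24) + 0·20 + 1·16 + (0)·(-6) = 16
  c_5 = (-2)·(-20) + 0·11 + (1)·(-19) + (0)·(-5) + (0)·(-24) + 0·20 + (-1)·(16) + (0)·(-6) = 5
  c_6 = (0)·(-20) + 1·11 + (0)·(-19) + (0)·(-5) + (0)·(-24) + 0·20 + 0·16 + (0)·(-6) = 11
  c_7 = (1)·(-20) + 2·11 + (0)·(-19) + (0)·(-5) + (0)·(-24) + 0·20 + 0·16 + (0)·(-6) = 2
  c_8 = (0)·(-20) + 0·11 + (0)·(-19) + (-2)·(-5) + (0)·(-24) + 0·20 + 0·16 + (1)·(-6) = 4
p = 19; digits c_i = Σ_j d_{ij}·19^j, 0 ≤ d_{ij} < 19:
  c_1 = 12 = 12·19^0
  c_2 = 16 = 16·19^0
  c_3 = 5 = 5·19^0
  c_4 = 16 = 16·19^0
  c_5 = 5 = 5·19^0
  c_6 = 11 = 11·19^0
  c_7 = 2 = 2·19^0
  c_8 = 4 = 4·19^0
λ_0 = (12, 16, 5, 16, 5, 11, 2, 4)

((12, 16, 5, 16, 5, 11, 2, 4),)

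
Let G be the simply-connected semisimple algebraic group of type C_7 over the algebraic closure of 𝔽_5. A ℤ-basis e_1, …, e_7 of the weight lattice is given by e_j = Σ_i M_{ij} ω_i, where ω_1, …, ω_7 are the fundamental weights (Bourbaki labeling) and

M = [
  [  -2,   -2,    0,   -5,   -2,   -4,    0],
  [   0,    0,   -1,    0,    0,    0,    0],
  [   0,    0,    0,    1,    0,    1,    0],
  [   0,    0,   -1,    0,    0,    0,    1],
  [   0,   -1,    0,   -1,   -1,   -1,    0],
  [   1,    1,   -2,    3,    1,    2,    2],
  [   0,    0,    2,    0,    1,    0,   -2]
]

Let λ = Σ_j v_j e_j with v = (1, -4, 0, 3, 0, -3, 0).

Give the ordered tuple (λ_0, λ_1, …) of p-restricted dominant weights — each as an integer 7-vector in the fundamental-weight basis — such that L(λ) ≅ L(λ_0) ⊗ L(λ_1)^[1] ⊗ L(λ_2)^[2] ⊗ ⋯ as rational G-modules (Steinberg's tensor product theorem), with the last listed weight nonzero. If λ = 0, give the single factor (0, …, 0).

Compute c_i = Σ_j M_{ij} v_j with v = (1, -4, 0, 3, 0, -3, 0):
  c_1 = (-2)·(1) + (-2)·(-4) + 0·0 + (-5)·(3) + (-2)·(0) + (-4)·(-3) + 0·0 = 3
  c_2 = 0·1 + (0)·(-4) + (-1)·(0) + 0·3 + 0·0 + (0)·(-3) + 0·0 = 0
  c_3 = 0·1 + (0)·(-4) + 0·0 + 1·3 + 0·0 + (1)·(-3) + 0·0 = 0
  c_4 = 0·1 + (0)·(-4) + (-1)·(0) + 0·3 + 0·0 + (0)·(-3) + 1·0 = 0
  c_5 = 0·1 + (-1)·(-4) + 0·0 + (-1)·(3) + (-1)·(0) + (-1)·(-3) + 0·0 = 4
  c_6 = 1·1 + (1)·(-4) + (-2)·(0) + 3·3 + 1·0 + (2)·(-3) + 2·0 = 0
  c_7 = 0·1 + (0)·(-4) + 2·0 + 0·3 + 1·0 + (0)·(-3) + (-2)·(0) = 0
Base-5 expansion of each c_i:
  c_1 = 3 = 3·5^0
  c_2 = 0
  c_3 = 0
  c_4 = 0
  c_5 = 4 = 4·5^0
  c_6 = 0
  c_7 = 0
p-restricted factor λ_0 = (3, 0, 0, 0, 4, 0, 0)

((3, 0, 0, 0, 4, 0, 0),)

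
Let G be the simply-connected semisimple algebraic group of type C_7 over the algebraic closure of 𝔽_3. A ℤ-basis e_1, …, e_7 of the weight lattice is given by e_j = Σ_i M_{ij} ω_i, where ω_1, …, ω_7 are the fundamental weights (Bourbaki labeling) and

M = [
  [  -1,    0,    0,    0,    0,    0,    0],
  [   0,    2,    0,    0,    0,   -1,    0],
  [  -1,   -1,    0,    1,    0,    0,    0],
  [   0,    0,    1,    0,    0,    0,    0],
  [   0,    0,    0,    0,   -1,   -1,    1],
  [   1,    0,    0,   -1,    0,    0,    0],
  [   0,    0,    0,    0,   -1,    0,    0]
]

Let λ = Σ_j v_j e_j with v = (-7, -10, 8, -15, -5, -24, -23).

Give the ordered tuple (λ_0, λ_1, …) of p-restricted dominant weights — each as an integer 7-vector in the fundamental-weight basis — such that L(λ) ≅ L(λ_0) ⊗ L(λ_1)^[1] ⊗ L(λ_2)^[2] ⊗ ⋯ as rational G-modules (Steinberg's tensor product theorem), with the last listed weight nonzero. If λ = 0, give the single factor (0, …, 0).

ω-coordinates c = M·v, v = (-7, -10, 8, -15, -5, -24, -23):
  c_1 = (-1)·(-7) + (0)·(-10) + 0·8 + (0)·(-15) + (0)·(-5) + (0)·(-24) + (0)·(-23) = 7
  c_2 = (0)·(-7) + (2)·(-10) + 0·8 + (0)·(-15) + (0)·(-5) + (-1)·(-24) + (0)·(-23) = 4
  c_3 = (-1)·(-7) + (-1)·(-10) + 0·8 + (1)·(-15) + (0)·(-5) + (0)·(-24) + (0)·(-23) = 2
  c_4 = (0)·(-7) + (0)·(-10) + 1·8 + (0)·(-15) + (0)·(-5) + (0)·(-24) + (0)·(-23) = 8
  c_5 = (0)·(-7) + (0)·(-10) + 0·8 + (0)·(-15) + (-1)·(-5) + (-1)·(-24) + (1)·(-23) = 6
  c_6 = (1)·(-7) + (0)·(-10) + 0·8 + (-1)·(-15) + (0)·(-5) + (0)·(-24) + (0)·(-23) = 8
  c_7 = (0)·(-7) + (0)·(-10) + 0·8 + (0)·(-15) + (-1)·(-5) + (0)·(-24) + (0)·(-23) = 5
Base-3 expansion of each c_i:
  c_1 = 7 = 1·3^0 + 2·3^1
  c_2 = 4 = 1·3^0 + 1·3^1
  c_3 = 2 = 2·3^0
  c_4 = 8 = 2·3^0 + 2·3^1
  c_5 = 6 = 0·3^0 + 2·3^1
  c_6 = 8 = 2·3^0 + 2·3^1
  c_7 = 5 = 2·3^0 + 1·3^1
p-restricted factor λ_0 = (1, 1, 2, 2, 0, 2, 2)
p-restricted factor λ_1 = (2, 1, 0, 2, 2, 2, 1)

((1, 1, 2, 2, 0, 2, 2), (2, 1, 0, 2, 2, 2, 1))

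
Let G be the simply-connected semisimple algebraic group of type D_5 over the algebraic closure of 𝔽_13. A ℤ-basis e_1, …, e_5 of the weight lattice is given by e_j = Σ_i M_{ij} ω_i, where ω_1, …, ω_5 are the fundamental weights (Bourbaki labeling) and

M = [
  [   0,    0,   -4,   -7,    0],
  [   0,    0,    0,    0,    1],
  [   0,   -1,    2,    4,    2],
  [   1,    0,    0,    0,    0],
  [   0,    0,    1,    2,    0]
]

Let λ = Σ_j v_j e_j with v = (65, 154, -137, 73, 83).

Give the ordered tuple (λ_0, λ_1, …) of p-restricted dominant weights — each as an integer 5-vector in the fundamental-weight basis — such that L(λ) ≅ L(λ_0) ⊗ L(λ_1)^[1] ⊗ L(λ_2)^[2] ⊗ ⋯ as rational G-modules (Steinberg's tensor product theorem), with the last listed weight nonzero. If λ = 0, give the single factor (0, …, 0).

Change of basis e → ω: c = M·v where v = (65, 154, -137, 73, 83):
  c_1 = 0*65 + 0*154 + -4*-137 + -7*73 + 0*83 = 37
  c_2 = 0*65 + 0*154 + 0*-137 + 0*73 + 1*83 = 83
  c_3 = 0*65 + -1*154 + 2*-137 + 4*73 + 2*83 = 30
  c_4 = 1*65 + 0*154 + 0*-137 + 0*73 + 0*83 = 65
  c_5 = 0*65 + 0*154 + 1*-137 + 2*73 + 0*83 = 9
Base-13 expansion of each c_i:
  c_1 = 37 = 11·13^0 + 2·13^1
  c_2 = 83 = 5·13^0 + 6·13^1
  c_3 = 30 = 4·13^0 + 2·13^1
  c_4 = 65 = 0·13^0 + 5·13^1
  c_5 = 9 = 9·13^0
λ_0 = (11, 5, 4, 0, 9)
λ_1 = (2, 6, 2, 5, 0)

((11, 5, 4, 0, 9), (2, 6, 2, 5, 0))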